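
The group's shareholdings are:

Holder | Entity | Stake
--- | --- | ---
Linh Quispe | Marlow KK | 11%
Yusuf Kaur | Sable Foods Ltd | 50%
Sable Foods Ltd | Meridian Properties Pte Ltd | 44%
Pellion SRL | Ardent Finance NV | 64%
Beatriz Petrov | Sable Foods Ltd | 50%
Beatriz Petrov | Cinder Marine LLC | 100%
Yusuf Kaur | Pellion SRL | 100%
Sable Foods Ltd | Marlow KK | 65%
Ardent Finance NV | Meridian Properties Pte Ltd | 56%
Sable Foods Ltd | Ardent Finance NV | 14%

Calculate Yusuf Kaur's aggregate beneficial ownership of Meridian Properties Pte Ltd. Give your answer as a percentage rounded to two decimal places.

61.76%

Yusuf reaches Meridian along 3 paths.
Via Sable → Ardent: 50% × 14% × 56% = 3.92%.
Via Pellion → Ardent: 100% × 64% × 56% = 35.84%.
Via Sable: 50% × 44% = 22%.
Total: 3.92% + 35.84% + 22% = 61.76%.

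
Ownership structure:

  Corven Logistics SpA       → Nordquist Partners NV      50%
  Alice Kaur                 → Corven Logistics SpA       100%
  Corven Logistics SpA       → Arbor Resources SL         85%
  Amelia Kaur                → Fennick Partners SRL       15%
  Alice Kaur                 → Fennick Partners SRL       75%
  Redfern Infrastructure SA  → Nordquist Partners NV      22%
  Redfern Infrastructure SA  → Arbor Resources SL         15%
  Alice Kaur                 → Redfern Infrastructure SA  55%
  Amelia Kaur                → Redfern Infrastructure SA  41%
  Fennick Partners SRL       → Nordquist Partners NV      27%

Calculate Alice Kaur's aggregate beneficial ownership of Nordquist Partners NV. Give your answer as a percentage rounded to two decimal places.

Alice reaches Nordquist along 3 paths.
Via Corven: 100% × 50% = 50%.
Via Fennick: 75% × 27% = 20.25%.
Via Redfern: 55% × 22% = 12.1%.
Total: 50% + 20.25% + 12.1% = 82.35%.

82.35%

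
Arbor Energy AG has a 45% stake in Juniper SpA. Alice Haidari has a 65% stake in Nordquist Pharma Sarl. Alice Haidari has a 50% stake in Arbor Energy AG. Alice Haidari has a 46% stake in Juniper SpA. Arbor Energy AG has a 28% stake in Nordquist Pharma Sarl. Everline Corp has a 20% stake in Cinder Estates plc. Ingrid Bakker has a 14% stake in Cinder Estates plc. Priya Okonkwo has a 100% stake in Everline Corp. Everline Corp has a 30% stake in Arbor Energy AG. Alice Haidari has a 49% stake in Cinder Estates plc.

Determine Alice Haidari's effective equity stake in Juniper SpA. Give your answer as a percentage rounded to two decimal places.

Alice reaches Juniper along 2 paths.
Via Arbor: 50% × 45% = 22.5%.
Direct stake: 46% = 46%.
Total: 22.5% + 46% = 68.5%.
Rounded: 68.50%.

68.50%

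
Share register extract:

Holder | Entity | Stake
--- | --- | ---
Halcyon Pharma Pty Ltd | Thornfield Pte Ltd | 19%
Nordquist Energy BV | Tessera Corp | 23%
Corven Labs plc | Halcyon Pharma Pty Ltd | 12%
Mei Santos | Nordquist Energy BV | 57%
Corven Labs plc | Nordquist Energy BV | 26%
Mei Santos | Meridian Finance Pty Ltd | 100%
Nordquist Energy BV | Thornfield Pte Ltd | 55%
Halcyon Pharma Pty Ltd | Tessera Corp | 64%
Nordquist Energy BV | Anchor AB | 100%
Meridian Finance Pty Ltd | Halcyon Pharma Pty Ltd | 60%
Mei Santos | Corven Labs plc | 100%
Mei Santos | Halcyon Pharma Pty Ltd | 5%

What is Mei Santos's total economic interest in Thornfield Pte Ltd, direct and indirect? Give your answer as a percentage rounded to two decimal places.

60.28%

Mei reaches Thornfield along 5 paths.
Via Corven → Nordquist: 100% × 26% × 55% = 14.3%.
Via Nordquist: 57% × 55% = 31.35%.
Via Halcyon: 5% × 19% = 0.95%.
Via Meridian → Halcyon: 100% × 60% × 19% = 11.4%.
Via Corven → Halcyon: 100% × 12% × 19% = 2.28%.
Total: 14.3% + 31.35% + 0.95% + 11.4% + 2.28% = 60.28%.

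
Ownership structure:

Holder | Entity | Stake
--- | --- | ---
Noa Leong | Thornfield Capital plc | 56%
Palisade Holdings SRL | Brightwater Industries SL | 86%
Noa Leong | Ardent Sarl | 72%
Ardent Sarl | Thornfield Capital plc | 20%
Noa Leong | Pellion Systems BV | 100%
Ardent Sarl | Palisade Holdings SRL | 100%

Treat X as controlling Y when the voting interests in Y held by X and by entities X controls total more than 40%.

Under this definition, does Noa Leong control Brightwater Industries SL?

Yes

Noa holds 72% of Ardent, so Noa controls Ardent.
Ardent holds 100% of Palisade, so Noa controls Palisade.
Palisade holds 86% of Brightwater, so Noa controls Brightwater.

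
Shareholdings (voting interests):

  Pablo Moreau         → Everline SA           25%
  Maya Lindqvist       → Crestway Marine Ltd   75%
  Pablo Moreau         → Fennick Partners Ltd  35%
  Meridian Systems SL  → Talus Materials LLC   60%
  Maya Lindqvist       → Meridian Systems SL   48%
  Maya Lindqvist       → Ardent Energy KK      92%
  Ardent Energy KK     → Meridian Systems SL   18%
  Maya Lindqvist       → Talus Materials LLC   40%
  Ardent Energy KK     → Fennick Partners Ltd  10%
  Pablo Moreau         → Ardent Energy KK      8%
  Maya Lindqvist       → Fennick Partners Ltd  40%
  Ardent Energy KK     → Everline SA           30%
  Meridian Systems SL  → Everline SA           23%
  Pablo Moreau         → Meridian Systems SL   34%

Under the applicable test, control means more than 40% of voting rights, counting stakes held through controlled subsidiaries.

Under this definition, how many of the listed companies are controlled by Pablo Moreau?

Pablo's largest direct stake is 35% in Fennick, which does not meet the threshold.
Pablo controls 0 companies.

0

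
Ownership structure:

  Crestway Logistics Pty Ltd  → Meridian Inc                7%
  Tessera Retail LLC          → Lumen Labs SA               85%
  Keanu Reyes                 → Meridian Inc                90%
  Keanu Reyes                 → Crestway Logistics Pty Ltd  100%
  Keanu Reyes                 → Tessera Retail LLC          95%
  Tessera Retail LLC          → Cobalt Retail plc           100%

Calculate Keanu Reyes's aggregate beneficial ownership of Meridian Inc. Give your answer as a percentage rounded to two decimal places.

97.00%

Keanu reaches Meridian along 2 paths.
Direct stake: 90% = 90%.
Via Crestway: 100% × 7% = 7%.
Total: 90% + 7% = 97%.
Rounded: 97.00%.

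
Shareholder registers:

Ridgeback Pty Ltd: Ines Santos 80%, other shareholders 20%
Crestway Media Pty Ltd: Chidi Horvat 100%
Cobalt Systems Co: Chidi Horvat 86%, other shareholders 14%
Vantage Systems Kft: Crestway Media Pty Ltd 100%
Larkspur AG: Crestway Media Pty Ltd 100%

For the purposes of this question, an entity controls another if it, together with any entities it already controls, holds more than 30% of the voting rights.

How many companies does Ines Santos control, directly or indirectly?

Ines holds 80% of Ridgeback, so Ines controls Ridgeback.
No other company's threshold is met.
Ines controls 1 company.

1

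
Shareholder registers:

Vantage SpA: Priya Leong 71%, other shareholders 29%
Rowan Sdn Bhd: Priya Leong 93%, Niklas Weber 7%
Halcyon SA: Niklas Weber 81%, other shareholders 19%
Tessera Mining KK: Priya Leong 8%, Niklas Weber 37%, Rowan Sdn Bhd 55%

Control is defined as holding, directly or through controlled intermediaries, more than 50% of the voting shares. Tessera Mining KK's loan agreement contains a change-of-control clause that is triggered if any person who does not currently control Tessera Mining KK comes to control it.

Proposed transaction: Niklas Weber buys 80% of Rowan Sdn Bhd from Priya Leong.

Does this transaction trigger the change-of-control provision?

Yes

The purchase adds only to Niklas's holdings (Priya's stake shrinks), so Niklas is the only person who could newly come to control Tessera.
Niklas holds 81% of Halcyon, so Niklas controls Halcyon.
In Tessera, Niklas's side holds only 37%, not > 50%.
So before the transaction, Niklas does not control Tessera.
After the purchase, Niklas's direct stake in Rowan rises to 7% + 80% = 87%, and Priya's stake falls to 13%.
Niklas holds 87% of Rowan, so Niklas controls Rowan.
Niklas and Rowan together hold 37% + 55% = 92% of Tessera, so Niklas controls Tessera.
Niklas did not control Tessera before and does after, so the clause is triggered.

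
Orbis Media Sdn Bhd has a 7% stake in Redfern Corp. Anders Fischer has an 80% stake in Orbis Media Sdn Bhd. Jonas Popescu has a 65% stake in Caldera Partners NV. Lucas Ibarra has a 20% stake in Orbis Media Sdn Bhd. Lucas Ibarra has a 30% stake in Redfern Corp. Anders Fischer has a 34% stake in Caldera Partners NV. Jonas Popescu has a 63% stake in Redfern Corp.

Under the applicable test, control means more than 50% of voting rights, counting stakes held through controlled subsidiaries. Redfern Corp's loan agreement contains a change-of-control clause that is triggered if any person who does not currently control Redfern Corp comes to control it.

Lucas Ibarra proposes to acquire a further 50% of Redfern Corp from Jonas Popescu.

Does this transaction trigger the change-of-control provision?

Yes

The purchase adds only to Lucas's holdings (Jonas's stake shrinks), so Lucas is the only person who could newly come to control Redfern.
Lucas's largest direct stake is 30% in Redfern, which does not meet the threshold, so Lucas controls no company.
In Redfern, Lucas's side holds only 30%, not > 50%.
So before the transaction, Lucas does not control Redfern.
After the purchase, Lucas's direct stake in Redfern rises to 30% + 50% = 80%, and Jonas's stake falls to 13%.
Lucas holds 80% of Redfern, so Lucas controls Redfern.
Lucas did not control Redfern before and does after, so the clause is triggered.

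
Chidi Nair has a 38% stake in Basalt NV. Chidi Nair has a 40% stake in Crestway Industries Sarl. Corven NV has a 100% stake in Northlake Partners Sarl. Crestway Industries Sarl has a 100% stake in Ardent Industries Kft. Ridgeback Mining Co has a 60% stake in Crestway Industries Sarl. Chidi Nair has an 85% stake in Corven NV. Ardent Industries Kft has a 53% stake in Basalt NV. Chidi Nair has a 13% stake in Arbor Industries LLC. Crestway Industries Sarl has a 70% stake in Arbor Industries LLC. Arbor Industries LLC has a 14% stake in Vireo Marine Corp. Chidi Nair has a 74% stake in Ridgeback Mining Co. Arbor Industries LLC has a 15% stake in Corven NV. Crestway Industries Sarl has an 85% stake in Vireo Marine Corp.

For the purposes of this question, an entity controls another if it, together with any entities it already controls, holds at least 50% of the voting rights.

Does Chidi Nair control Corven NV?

Chidi holds 74% of Ridgeback, so Chidi controls Ridgeback.
Chidi and Ridgeback together hold 40% + 60% = 100% of Crestway, so Chidi controls Crestway.
Crestway and Chidi together hold 70% + 13% = 83% of Arbor, so Chidi controls Arbor.
Chidi and Arbor together hold 85% + 15% = 100% of Corven, so Chidi controls Corven.

Yes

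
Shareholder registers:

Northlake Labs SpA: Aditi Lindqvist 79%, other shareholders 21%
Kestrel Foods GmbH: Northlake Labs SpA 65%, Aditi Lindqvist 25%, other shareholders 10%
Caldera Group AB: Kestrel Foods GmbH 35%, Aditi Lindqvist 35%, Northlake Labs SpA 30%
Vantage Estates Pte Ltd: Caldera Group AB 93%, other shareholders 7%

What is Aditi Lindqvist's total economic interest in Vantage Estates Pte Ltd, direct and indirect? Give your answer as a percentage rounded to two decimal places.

79.44%

Aditi reaches Vantage along 4 paths.
Via Northlake → Kestrel → Caldera: 79% × 65% × 35% × 93% = 16.714425%.
Via Kestrel → Caldera: 25% × 35% × 93% = 8.1375%.
Via Caldera: 35% × 93% = 32.55%.
Via Northlake → Caldera: 79% × 30% × 93% = 22.041%.
Total: 16.714425% + 8.1375% + 32.55% + 22.041% = 79.442925%.
Rounded: 79.44%.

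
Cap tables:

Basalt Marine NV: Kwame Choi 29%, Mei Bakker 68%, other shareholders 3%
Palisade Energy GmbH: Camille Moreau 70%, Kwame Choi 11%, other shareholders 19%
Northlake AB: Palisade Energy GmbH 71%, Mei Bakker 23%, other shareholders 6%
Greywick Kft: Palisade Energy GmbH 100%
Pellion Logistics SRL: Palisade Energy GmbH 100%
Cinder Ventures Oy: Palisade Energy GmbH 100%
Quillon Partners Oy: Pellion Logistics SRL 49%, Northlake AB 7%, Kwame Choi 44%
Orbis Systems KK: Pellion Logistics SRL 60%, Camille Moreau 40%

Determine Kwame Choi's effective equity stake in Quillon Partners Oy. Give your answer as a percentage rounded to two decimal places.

Kwame reaches Quillon along 3 paths.
Via Palisade → Pellion: 11% × 100% × 49% = 5.39%.
Via Palisade → Northlake: 11% × 71% × 7% = 0.5467%.
Direct stake: 44% = 44%.
Total: 5.39% + 0.5467% + 44% = 49.9367%.
Rounded: 49.94%.

49.94%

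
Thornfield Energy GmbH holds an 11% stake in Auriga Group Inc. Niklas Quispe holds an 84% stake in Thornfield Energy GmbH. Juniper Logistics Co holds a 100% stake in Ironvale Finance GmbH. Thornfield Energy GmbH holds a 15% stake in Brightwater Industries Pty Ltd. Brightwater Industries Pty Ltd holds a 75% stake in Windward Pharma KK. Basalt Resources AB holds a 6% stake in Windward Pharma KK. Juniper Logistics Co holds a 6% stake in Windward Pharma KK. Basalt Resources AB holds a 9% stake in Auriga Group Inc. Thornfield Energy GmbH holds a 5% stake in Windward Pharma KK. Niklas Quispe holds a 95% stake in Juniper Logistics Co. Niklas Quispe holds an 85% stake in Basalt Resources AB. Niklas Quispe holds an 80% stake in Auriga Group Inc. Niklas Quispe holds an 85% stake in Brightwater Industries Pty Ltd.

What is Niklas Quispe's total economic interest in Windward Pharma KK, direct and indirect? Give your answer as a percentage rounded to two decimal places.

88.20%

Niklas reaches Windward along 5 paths.
Via Brightwater: 85% × 75% = 63.75%.
Via Thornfield → Brightwater: 84% × 15% × 75% = 9.45%.
Via Thornfield: 84% × 5% = 4.2%.
Via Juniper: 95% × 6% = 5.7%.
Via Basalt: 85% × 6% = 5.1%.
Total: 63.75% + 9.45% + 4.2% + 5.7% + 5.1% = 88.2%.
Rounded: 88.20%.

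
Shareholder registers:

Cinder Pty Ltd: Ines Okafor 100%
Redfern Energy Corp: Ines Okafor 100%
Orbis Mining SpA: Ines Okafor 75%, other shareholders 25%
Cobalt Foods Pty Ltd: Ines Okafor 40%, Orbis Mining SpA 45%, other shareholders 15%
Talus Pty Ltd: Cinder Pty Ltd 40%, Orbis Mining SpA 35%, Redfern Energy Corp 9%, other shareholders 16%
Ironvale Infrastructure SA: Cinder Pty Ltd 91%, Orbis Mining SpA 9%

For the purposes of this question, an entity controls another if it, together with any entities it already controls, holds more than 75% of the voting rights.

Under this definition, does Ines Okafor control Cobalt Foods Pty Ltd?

Ines holds 100% of Cinder, so Ines controls Cinder.
Ines holds 100% of Redfern, so Ines controls Redfern.
Cinder holds 91% of Ironvale, so Ines controls Ironvale.
In Cobalt, Ines's side holds only 40%, not > 75%.
So Ines does not control Cobalt.

No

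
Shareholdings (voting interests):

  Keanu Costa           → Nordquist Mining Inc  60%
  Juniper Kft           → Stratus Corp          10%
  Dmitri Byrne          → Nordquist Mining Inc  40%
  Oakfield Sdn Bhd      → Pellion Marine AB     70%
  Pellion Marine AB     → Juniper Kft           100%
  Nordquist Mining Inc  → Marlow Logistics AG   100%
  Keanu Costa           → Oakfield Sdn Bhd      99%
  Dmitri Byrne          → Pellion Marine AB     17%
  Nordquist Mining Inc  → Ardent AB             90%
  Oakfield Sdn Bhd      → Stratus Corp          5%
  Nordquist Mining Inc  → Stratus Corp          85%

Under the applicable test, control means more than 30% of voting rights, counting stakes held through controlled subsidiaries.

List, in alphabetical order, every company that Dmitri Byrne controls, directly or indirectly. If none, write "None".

Dmitri holds 40% of Nordquist, so Dmitri controls Nordquist.
Nordquist holds 100% of Marlow, so Dmitri controls Marlow.
Nordquist holds 85% of Stratus, so Dmitri controls Stratus.
Nordquist holds 90% of Ardent, so Dmitri controls Ardent.
No other company's threshold is met.

Ardent AB, Marlow Logistics AG, Nordquist Mining Inc, Stratus Corp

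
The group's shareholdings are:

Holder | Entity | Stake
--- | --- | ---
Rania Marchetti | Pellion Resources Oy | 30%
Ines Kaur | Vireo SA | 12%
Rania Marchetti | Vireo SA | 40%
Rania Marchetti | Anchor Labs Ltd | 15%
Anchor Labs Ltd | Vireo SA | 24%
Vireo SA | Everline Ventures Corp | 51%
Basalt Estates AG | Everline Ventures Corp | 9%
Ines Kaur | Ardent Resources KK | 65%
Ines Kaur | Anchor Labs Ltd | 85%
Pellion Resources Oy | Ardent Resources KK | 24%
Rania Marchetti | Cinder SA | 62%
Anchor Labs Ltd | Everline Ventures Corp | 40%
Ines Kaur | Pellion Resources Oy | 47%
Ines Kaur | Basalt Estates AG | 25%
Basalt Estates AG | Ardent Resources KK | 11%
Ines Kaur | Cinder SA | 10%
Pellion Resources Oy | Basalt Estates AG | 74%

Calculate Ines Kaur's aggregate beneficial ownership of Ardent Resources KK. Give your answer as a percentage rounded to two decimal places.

Ines reaches Ardent along 4 paths.
Via Pellion → Basalt: 47% × 74% × 11% = 3.8258%.
Via Basalt: 25% × 11% = 2.75%.
Via Pellion: 47% × 24% = 11.28%.
Direct stake: 65% = 65%.
Total: 3.8258% + 2.75% + 11.28% + 65% = 82.8558%.
Rounded: 82.86%.

82.86%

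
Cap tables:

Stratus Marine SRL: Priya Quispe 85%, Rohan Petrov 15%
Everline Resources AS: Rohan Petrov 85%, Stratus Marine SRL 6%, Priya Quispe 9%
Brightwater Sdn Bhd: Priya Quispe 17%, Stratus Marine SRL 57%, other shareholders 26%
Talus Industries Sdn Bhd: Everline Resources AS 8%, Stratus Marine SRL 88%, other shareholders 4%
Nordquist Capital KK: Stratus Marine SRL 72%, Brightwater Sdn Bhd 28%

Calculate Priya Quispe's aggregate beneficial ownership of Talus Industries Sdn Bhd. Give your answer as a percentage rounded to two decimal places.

75.93%

Priya reaches Talus along 3 paths.
Via Stratus → Everline: 85% × 6% × 8% = 0.408%.
Via Everline: 9% × 8% = 0.72%.
Via Stratus: 85% × 88% = 74.8%.
Total: 0.408% + 0.72% + 74.8% = 75.928%.
Rounded: 75.93%.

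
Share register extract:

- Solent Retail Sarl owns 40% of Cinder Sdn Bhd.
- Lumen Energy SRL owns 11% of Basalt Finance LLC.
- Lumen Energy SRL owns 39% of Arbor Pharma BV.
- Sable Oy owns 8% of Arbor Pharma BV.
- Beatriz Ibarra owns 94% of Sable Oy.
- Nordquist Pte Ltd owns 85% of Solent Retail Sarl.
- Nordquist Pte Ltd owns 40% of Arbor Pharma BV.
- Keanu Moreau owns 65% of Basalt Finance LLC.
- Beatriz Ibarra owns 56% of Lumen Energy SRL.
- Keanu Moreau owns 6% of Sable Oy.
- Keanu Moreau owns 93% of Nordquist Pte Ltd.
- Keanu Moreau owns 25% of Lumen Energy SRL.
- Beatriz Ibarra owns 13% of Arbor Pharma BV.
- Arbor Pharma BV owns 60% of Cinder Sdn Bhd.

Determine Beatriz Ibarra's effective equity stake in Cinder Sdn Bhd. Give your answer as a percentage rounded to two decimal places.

25.42%

Beatriz reaches Cinder along 3 paths.
Via Lumen → Arbor: 56% × 39% × 60% = 13.104%.
Via Sable → Arbor: 94% × 8% × 60% = 4.512%.
Via Arbor: 13% × 60% = 7.8%.
Total: 13.104% + 4.512% + 7.8% = 25.416%.
Rounded: 25.42%.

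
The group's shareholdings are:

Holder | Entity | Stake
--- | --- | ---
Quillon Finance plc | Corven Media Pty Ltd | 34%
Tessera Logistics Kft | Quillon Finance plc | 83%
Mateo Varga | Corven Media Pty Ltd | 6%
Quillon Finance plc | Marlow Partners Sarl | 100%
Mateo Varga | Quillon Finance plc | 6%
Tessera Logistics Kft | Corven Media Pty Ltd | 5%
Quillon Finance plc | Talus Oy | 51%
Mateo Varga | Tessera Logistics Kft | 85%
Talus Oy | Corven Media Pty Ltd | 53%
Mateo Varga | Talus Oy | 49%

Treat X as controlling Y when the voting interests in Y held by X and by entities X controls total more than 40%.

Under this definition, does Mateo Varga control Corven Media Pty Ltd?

Yes

Mateo holds 85% of Tessera, so Mateo controls Tessera.
Tessera and Mateo together hold 83% + 6% = 89% of Quillon, so Mateo controls Quillon.
Quillon and Mateo together hold 51% + 49% = 100% of Talus, so Mateo controls Talus.
Tessera and Talus and Quillon and Mateo together hold 5% + 53% + 34% + 6% = 98% of Corven, so Mateo controls Corven.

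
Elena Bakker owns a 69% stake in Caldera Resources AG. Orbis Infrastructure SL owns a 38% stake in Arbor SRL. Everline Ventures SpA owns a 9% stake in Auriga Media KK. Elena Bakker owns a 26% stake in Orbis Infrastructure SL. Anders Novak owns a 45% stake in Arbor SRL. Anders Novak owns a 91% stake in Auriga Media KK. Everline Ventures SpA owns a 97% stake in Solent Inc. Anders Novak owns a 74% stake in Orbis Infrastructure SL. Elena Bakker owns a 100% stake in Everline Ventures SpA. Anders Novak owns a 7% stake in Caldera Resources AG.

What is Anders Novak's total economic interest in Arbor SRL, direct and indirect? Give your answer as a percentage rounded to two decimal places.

73.12%

Anders reaches Arbor along 2 paths.
Direct stake: 45% = 45%.
Via Orbis: 74% × 38% = 28.12%.
Total: 45% + 28.12% = 73.12%.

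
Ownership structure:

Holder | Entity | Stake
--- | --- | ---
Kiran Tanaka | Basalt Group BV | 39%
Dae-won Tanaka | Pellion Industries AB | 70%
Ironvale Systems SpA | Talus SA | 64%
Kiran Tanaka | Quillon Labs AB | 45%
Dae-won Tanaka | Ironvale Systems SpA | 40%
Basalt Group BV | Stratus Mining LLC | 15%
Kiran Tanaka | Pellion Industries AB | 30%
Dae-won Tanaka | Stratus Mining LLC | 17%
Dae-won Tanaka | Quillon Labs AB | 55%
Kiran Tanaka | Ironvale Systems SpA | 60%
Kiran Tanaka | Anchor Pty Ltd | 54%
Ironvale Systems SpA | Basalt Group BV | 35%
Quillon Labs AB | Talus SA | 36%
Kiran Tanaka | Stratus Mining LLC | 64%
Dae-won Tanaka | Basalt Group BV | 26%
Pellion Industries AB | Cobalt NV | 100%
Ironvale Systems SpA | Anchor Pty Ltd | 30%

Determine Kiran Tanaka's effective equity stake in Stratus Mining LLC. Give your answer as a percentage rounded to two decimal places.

73.00%

Kiran reaches Stratus along 3 paths.
Direct stake: 64% = 64%.
Via Ironvale → Basalt: 60% × 35% × 15% = 3.15%.
Via Basalt: 39% × 15% = 5.85%.
Total: 64% + 3.15% + 5.85% = 73%.
Rounded: 73.00%.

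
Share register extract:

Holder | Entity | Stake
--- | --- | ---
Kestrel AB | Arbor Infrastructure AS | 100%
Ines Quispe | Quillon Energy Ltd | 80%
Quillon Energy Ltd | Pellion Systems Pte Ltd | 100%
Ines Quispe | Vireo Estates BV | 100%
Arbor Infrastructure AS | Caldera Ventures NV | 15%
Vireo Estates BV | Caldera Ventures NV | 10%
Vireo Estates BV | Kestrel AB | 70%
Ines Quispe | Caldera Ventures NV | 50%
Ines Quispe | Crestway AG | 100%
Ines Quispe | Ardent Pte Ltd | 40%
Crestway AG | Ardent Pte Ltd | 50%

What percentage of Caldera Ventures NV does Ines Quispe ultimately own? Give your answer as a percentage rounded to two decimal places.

Ines reaches Caldera along 3 paths.
Direct stake: 50% = 50%.
Via Vireo: 100% × 10% = 10%.
Via Vireo → Kestrel → Arbor: 100% × 70% × 100% × 15% = 10.5%.
Total: 50% + 10% + 10.5% = 70.5%.
Rounded: 70.50%.

70.50%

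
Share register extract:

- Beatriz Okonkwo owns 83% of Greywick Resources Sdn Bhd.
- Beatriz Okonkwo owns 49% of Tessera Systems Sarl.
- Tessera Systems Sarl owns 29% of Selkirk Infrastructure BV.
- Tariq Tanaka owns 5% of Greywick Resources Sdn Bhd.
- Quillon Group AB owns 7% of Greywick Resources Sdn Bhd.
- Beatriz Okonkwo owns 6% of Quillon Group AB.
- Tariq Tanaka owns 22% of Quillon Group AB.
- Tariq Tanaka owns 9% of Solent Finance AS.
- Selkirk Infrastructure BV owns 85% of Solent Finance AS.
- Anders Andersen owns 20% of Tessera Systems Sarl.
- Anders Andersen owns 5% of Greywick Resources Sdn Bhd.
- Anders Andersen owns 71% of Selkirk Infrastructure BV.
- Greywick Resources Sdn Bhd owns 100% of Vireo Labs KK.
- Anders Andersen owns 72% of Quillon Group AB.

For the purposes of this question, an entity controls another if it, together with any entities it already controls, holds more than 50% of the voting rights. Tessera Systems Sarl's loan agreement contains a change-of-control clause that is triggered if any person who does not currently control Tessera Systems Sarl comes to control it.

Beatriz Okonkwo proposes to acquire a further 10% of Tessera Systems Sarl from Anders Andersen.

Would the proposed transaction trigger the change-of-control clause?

Yes

The purchase adds only to Beatriz's holdings (Anders's stake shrinks), so Beatriz is the only person who could newly come to control Tessera.
Beatriz holds 83% of Greywick, so Beatriz controls Greywick.
Greywick holds 100% of Vireo, so Beatriz controls Vireo.
In Tessera, Beatriz's side holds only 49%, not > 50%.
So before the transaction, Beatriz does not control Tessera.
After the purchase, Beatriz's direct stake in Tessera rises to 49% + 10% = 59%, and Anders's stake falls to 10%.
Beatriz holds 59% of Tessera, so Beatriz controls Tessera.
Beatriz did not control Tessera before and does after, so the clause is triggered.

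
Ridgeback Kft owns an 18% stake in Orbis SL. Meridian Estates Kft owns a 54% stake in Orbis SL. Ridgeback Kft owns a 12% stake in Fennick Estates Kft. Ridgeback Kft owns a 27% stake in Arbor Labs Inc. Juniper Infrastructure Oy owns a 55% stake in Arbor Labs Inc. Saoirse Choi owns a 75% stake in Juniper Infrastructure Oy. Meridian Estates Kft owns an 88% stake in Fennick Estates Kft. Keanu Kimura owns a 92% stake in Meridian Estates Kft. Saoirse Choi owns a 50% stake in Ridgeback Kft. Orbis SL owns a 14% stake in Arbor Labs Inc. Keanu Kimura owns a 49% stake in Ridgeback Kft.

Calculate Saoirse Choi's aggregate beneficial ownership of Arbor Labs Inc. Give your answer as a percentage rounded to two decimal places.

Saoirse reaches Arbor along 3 paths.
Via Ridgeback → Orbis: 50% × 18% × 14% = 1.26%.
Via Juniper: 75% × 55% = 41.25%.
Via Ridgeback: 50% × 27% = 13.5%.
Total: 1.26% + 41.25% + 13.5% = 56.01%.

56.01%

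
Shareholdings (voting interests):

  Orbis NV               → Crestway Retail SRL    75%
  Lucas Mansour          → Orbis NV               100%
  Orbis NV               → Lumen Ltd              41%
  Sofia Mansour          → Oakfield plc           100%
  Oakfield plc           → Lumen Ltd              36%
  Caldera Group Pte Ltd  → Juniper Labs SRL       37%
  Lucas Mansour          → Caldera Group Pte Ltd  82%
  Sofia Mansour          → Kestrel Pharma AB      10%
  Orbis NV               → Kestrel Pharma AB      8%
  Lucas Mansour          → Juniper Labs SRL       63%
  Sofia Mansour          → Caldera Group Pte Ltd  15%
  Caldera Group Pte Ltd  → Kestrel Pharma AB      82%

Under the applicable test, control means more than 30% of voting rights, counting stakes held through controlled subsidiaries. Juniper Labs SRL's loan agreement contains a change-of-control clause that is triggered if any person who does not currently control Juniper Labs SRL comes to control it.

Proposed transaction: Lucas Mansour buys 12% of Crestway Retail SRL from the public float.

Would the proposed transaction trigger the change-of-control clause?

The purchase changes only Lucas's holdings, so Lucas is the only person who could newly come to control Juniper.
Lucas holds 82% of Caldera, so Lucas controls Caldera.
Caldera and Lucas together hold 37% + 63% = 100% of Juniper, so Lucas controls Juniper.
So Lucas already controls Juniper before the transaction.
After the purchase, Lucas holds 12% of Crestway directly.
Lucas controlled Juniper already, so this is not a new person acquiring control; every other person's position is unchanged or reduced.
No new person acquires control, so the clause is not triggered.

No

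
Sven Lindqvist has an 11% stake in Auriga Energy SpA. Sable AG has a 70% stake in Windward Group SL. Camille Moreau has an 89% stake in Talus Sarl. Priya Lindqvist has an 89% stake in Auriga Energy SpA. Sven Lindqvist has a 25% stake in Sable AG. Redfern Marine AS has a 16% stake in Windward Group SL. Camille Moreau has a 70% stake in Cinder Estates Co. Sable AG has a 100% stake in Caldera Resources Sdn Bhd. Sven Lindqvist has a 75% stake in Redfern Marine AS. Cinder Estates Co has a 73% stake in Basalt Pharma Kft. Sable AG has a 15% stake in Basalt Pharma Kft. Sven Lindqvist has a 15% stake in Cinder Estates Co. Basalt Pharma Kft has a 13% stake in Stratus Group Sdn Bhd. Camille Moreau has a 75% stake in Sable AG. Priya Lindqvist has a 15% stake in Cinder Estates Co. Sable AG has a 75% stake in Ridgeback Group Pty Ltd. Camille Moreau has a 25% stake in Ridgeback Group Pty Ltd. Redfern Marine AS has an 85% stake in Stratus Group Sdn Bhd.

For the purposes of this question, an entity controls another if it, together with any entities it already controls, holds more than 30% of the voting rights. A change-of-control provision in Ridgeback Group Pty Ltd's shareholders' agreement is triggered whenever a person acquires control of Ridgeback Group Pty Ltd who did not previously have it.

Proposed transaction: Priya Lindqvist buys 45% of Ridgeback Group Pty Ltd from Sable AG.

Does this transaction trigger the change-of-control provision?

Yes

The purchase adds only to Priya's holdings (Sable's stake shrinks), so Priya is the only person who could newly come to control Ridgeback.
Priya holds 89% of Auriga, so Priya controls Auriga.
Neither Priya nor any entity Priya controls holds any voting interest in Ridgeback.
So before the transaction, Priya does not control Ridgeback.
After the purchase, Priya holds 45% of Ridgeback directly, and Sable's stake falls to 30%.
Priya holds 45% of Ridgeback, so Priya controls Ridgeback.
Priya did not control Ridgeback before and does after, so the clause is triggered.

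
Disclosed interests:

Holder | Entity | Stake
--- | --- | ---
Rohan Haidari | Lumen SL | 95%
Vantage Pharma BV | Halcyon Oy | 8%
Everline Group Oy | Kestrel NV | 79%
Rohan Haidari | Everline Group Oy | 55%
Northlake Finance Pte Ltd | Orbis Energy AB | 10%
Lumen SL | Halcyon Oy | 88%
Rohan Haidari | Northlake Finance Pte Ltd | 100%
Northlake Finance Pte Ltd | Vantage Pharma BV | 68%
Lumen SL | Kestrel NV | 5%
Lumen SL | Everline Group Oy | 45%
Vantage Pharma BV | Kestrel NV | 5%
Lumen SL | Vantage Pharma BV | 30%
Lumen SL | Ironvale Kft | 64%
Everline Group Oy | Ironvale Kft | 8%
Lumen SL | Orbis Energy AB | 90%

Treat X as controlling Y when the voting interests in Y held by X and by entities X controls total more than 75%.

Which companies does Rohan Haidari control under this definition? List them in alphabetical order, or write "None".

Rohan holds 95% of Lumen, so Rohan controls Lumen.
Rohan holds 100% of Northlake, so Rohan controls Northlake.
Rohan and Lumen together hold 55% + 45% = 100% of Everline, so Rohan controls Everline.
Northlake and Lumen together hold 68% + 30% = 98% of Vantage, so Rohan controls Vantage.
Lumen and Northlake together hold 90% + 10% = 100% of Orbis, so Rohan controls Orbis.
Lumen and Vantage together hold 88% + 8% = 96% of Halcyon, so Rohan controls Halcyon.
Everline and Vantage and Lumen together hold 79% + 5% + 5% = 89% of Kestrel, so Rohan controls Kestrel.
No other company's threshold is met.

Everline Group Oy, Halcyon Oy, Kestrel NV, Lumen SL, Northlake Finance Pte Ltd, Orbis Energy AB, Vantage Pharma BV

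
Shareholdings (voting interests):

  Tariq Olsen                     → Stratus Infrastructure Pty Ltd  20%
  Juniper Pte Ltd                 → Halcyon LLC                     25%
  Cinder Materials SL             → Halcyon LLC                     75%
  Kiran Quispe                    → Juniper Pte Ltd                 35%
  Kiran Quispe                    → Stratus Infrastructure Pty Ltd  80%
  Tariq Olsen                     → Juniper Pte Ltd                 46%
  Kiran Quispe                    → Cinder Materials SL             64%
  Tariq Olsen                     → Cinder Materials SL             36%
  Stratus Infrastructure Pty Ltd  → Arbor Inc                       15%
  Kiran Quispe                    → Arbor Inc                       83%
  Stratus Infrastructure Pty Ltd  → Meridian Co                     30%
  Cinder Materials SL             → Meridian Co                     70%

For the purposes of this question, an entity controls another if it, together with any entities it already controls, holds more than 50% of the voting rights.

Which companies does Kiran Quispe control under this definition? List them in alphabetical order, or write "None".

Arbor Inc, Cinder Materials SL, Halcyon LLC, Meridian Co, Stratus Infrastructure Pty Ltd

Kiran holds 64% of Cinder, so Kiran controls Cinder.
Kiran holds 80% of Stratus, so Kiran controls Stratus.
Stratus and Cinder together hold 30% + 70% = 100% of Meridian, so Kiran controls Meridian.
Stratus and Kiran together hold 15% + 83% = 98% of Arbor, so Kiran controls Arbor.
Cinder holds 75% of Halcyon, so Kiran controls Halcyon.
No other company's threshold is met.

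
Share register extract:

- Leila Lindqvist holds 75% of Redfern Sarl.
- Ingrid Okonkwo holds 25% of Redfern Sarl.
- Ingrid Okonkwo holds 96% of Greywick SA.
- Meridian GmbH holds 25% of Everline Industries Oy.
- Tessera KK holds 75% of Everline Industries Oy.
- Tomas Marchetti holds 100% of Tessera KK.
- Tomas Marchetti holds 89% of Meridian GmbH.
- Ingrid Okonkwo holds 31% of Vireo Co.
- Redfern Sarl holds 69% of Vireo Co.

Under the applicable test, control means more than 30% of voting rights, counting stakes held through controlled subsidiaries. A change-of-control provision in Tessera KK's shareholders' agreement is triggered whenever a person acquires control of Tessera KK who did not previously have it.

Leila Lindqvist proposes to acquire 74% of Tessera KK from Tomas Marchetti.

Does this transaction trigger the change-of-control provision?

Yes

The purchase adds only to Leila's holdings (Tomas's stake shrinks), so Leila is the only person who could newly come to control Tessera.
Leila holds 75% of Redfern, so Leila controls Redfern.
Redfern holds 69% of Vireo, so Leila controls Vireo.
Neither Leila nor any entity Leila controls holds any voting interest in Tessera.
So before the transaction, Leila does not control Tessera.
After the purchase, Leila holds 74% of Tessera directly, and Tomas's stake falls to 26%.
Leila holds 74% of Tessera, so Leila controls Tessera.
Leila did not control Tessera before and does after, so the clause is triggered.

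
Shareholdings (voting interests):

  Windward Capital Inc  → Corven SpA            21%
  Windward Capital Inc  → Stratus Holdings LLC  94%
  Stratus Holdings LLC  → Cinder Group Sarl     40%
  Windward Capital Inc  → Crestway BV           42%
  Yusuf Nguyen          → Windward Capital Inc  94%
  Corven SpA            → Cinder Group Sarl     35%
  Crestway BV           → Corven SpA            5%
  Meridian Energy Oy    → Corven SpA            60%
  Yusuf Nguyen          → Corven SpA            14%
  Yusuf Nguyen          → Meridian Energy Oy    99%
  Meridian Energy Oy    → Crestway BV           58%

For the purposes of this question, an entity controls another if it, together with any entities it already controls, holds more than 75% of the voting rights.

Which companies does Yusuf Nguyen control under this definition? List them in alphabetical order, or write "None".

Corven SpA, Crestway BV, Meridian Energy Oy, Stratus Holdings LLC, Windward Capital Inc

Yusuf holds 94% of Windward, so Yusuf controls Windward.
Yusuf holds 99% of Meridian, so Yusuf controls Meridian.
Meridian and Windward together hold 58% + 42% = 100% of Crestway, so Yusuf controls Crestway.
Yusuf and Meridian and Crestway and Windward together hold 14% + 60% + 5% + 21% = 100% of Corven, so Yusuf controls Corven.
Windward holds 94% of Stratus, so Yusuf controls Stratus.
No other company's threshold is met.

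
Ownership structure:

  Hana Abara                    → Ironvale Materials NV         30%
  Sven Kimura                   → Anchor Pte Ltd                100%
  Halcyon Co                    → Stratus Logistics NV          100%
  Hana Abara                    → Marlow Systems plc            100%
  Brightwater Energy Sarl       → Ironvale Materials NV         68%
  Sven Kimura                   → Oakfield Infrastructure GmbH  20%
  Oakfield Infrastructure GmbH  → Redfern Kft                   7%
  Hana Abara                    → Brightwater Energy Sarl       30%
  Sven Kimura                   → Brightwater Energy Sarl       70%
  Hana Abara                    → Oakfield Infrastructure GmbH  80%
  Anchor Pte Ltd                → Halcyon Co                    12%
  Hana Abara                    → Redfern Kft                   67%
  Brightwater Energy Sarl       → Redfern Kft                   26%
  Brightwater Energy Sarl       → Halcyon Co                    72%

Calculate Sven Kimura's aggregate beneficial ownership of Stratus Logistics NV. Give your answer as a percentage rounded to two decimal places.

Sven reaches Stratus along 2 paths.
Via Anchor → Halcyon: 100% × 12% × 100% = 12%.
Via Brightwater → Halcyon: 70% × 72% × 100% = 50.4%.
Total: 12% + 50.4% = 62.4%.
Rounded: 62.40%.

62.40%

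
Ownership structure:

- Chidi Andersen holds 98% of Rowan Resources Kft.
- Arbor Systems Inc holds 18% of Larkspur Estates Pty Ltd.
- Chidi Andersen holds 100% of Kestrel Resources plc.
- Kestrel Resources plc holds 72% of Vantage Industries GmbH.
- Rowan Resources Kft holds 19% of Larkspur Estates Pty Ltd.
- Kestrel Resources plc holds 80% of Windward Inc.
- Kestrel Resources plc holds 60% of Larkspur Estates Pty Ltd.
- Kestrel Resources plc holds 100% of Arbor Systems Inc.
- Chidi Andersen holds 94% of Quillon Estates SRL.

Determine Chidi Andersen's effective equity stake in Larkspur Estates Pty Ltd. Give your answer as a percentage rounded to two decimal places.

Chidi reaches Larkspur along 3 paths.
Via Kestrel: 100% × 60% = 60%.
Via Rowan: 98% × 19% = 18.62%.
Via Kestrel → Arbor: 100% × 100% × 18% = 18%.
Total: 60% + 18.62% + 18% = 96.62%.

96.62%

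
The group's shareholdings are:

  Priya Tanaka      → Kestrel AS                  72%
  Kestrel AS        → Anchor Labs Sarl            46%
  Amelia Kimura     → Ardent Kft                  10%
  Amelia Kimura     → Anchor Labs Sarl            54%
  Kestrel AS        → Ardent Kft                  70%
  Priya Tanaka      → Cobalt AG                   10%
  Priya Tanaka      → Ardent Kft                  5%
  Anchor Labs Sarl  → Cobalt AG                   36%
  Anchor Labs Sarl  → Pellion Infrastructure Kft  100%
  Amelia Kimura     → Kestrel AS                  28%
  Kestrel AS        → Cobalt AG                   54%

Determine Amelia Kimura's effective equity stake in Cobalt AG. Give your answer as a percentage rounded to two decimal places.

39.20%

Amelia reaches Cobalt along 3 paths.
Via Kestrel → Anchor: 28% × 46% × 36% = 4.6368%.
Via Anchor: 54% × 36% = 19.44%.
Via Kestrel: 28% × 54% = 15.12%.
Total: 4.6368% + 19.44% + 15.12% = 39.1968%.
Rounded: 39.20%.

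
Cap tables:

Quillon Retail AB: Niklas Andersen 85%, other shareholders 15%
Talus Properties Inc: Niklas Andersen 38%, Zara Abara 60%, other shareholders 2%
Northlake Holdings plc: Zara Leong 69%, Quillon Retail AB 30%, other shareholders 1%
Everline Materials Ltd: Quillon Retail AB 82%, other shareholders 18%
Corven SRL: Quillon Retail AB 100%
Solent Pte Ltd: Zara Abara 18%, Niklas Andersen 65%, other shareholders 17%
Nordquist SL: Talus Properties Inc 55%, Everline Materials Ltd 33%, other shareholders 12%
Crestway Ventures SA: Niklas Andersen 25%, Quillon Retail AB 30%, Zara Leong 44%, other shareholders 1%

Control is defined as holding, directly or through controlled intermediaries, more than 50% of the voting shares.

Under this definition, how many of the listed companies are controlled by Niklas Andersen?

Niklas holds 85% of Quillon, so Niklas controls Quillon.
Quillon holds 82% of Everline, so Niklas controls Everline.
Quillon holds 100% of Corven, so Niklas controls Corven.
Niklas holds 65% of Solent, so Niklas controls Solent.
Niklas and Quillon together hold 25% + 30% = 55% of Crestway, so Niklas controls Crestway.
No other company's threshold is met.
Niklas controls 5 companies.

5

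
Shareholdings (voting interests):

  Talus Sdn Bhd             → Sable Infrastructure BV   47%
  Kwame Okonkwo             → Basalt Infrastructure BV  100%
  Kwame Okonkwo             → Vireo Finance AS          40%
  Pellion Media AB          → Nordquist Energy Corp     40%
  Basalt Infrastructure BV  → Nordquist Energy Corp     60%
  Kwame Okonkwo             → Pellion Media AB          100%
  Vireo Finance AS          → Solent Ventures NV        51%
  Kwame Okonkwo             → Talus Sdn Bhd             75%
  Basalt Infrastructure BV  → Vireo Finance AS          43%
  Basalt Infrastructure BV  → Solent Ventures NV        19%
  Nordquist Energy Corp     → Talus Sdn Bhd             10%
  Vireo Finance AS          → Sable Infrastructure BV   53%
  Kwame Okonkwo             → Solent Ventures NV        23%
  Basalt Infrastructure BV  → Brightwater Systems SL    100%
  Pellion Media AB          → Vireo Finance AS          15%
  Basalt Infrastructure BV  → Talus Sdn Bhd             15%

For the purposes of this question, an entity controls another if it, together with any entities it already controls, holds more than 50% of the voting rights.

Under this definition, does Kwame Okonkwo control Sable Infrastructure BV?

Kwame holds 100% of Basalt, so Kwame controls Basalt.
Kwame holds 100% of Pellion, so Kwame controls Pellion.
Basalt and Pellion together hold 60% + 40% = 100% of Nordquist, so Kwame controls Nordquist.
Nordquist and Kwame and Basalt together hold 10% + 75% + 15% = 100% of Talus, so Kwame controls Talus.
Pellion and Kwame and Basalt together hold 15% + 40% + 43% = 98% of Vireo, so Kwame controls Vireo.
Talus and Vireo together hold 47% + 53% = 100% of Sable, so Kwame controls Sable.

Yes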